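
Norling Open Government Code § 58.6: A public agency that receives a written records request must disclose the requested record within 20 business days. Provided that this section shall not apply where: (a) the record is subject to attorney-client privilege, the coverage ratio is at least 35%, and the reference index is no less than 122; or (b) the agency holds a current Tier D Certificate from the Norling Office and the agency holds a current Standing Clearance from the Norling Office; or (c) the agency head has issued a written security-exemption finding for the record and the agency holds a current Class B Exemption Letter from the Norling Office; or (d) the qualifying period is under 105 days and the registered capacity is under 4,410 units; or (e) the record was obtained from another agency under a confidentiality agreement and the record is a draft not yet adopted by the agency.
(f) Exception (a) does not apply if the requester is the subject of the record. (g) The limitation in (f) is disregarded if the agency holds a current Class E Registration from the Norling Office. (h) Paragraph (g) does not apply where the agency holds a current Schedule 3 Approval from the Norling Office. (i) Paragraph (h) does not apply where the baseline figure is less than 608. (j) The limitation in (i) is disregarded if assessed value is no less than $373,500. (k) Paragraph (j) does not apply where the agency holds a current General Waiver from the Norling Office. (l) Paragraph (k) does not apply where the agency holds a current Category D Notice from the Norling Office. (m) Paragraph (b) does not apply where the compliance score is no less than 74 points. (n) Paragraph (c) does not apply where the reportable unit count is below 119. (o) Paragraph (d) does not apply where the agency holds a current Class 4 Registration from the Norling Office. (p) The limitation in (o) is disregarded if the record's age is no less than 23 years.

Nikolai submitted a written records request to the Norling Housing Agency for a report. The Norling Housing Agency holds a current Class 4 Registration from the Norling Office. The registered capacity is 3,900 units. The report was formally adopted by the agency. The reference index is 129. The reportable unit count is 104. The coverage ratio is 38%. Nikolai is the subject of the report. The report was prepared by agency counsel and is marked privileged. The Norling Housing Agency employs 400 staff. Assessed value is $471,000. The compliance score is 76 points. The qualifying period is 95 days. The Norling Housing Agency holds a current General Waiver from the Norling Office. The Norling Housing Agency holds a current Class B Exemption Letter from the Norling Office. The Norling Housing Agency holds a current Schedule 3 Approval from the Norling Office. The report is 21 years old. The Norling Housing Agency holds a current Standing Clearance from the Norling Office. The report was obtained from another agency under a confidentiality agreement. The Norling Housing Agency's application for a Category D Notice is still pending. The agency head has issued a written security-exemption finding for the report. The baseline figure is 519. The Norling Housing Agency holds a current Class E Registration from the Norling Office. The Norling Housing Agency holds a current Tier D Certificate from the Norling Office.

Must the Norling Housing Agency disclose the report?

No — exception (a) applies; the Norling Housing Agency is not required to disclose the report.

Exception (a): the report is privileged; the coverage ratio is 38%, meeting the 35% threshold; the reference index is 129, meeting the 122 threshold — every condition holds. As to paragraphs (f)–(l): (f) operates (Nikolai is the subject of the report), but is overridden by (g): (g) applies — a current Class E Registration is held. (h) would limit (g) — a current Schedule 3 Approval is held — but (i) sets (h) aside: (i) operates against (h): the baseline figure is 519, less than the 608 limit. (j) is triggered (assessed value is $471,000, meeting the $373,500 threshold), but is itself disapplied by (k): (k) is engaged — a current General Waiver is held. (l), which would lift (k), is not engaged — there is no Category D Notice in force. Exception (a) stands.
Exception (b) is satisfied on its face — a current Tier D Certificate is held; a current Standing Clearance is held. But: (m) operates against (b): the compliance score is 76 points, meeting the 74 points threshold. (b) is therefore removed.
Exception (c): a written security-exemption finding has been issued; a current Class B Exemption Letter is held — every condition holds. Turning to paragraph (n): (n) operates against (c): the reportable unit count is 104, below the 119 limit. So (c) is unavailable.
All of (d)'s requirements are met (the qualifying period is 95 days, under the 105 days limit; the registered capacity is 3,900 units, under the 4,410 units limit). However, paragraphs (o)–(p) must be considered: (o) operates against (d): a current Class 4 Registration is held. (p) is not engaged (the record's age is 21 years, short of 23 years), so (o) stands. Exception (d) does not apply.
Exception (e) does not apply: the report has been formally adopted.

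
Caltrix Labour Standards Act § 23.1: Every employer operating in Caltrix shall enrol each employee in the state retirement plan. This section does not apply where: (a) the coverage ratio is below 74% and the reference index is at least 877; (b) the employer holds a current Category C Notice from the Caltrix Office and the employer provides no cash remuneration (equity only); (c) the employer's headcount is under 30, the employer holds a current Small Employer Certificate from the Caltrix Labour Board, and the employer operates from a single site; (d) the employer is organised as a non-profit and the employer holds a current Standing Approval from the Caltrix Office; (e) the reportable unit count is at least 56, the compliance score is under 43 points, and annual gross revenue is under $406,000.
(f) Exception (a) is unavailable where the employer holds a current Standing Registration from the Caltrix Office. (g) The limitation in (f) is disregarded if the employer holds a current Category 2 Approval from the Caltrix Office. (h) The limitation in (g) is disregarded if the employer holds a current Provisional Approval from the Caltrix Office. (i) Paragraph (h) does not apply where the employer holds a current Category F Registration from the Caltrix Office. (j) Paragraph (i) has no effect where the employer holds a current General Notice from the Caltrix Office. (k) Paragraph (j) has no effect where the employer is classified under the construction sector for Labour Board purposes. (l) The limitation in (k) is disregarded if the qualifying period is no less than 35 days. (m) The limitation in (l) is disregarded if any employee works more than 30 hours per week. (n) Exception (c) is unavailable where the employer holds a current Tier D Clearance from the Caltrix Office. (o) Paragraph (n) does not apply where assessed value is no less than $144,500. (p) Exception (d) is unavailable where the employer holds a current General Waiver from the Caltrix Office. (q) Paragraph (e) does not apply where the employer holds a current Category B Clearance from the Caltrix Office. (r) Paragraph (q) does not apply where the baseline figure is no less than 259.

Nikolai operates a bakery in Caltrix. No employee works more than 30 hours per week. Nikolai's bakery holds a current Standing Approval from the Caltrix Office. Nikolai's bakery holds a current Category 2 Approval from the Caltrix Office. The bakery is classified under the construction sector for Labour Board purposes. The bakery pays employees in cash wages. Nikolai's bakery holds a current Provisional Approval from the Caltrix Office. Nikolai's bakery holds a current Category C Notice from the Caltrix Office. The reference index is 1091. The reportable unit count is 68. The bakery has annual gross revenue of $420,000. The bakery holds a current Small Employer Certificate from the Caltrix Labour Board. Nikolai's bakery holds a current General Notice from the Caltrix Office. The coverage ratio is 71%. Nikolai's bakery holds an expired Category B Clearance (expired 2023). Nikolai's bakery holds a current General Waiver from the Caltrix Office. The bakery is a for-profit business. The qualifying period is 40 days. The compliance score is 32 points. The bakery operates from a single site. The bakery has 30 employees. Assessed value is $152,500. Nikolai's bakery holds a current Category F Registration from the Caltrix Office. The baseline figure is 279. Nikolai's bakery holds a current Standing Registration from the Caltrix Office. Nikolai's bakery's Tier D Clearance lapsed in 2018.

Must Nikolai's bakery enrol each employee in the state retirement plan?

Exception (a)'s conditions are all satisfied: the coverage ratio is 71%, below the 74% limit; the reference index is 1,091, meeting the 877 threshold. But: (f) operates against (a): a current Standing Registration is held. (g) would limit (f) — a current Category 2 Approval is held — but (h) sets (g) aside: (h) is engaged — a current Provisional Approval is held. (i) would limit (h) — a current Category F Registration is held — but (j) sets (i) aside: (j) is triggered — a current General Notice is held. (k) would limit (j) — the bakery is classified under the construction sector — but (l) sets (k) aside: (l) is triggered — the qualifying period is 40 days, meeting the 35 days threshold. (m), which would lift (l), is inapplicable — no employee exceeds 30 hours/week. Exception (a) does not apply.
Exception (b) requires that the employer provides no cash remuneration (equity only); but employees are paid cash wages, so (b) is unavailable.
Exception (c) requires that the employer's headcount is under 30; but the employer's headcount is 30, not under 30, so (c) is unavailable.
Exception (d) requires that the employer is organised as a non-profit; but the employer is for-profit, so (d) is unavailable.
Exception (e) requires that annual gross revenue is under $406,000; but annual gross revenue is $420,000, not under $406,000, so (e) is unavailable.
None of the exceptions is available; § 23.1 applies in full.

Yes — Nikolai's bakery must enrol each employee in the state retirement plan.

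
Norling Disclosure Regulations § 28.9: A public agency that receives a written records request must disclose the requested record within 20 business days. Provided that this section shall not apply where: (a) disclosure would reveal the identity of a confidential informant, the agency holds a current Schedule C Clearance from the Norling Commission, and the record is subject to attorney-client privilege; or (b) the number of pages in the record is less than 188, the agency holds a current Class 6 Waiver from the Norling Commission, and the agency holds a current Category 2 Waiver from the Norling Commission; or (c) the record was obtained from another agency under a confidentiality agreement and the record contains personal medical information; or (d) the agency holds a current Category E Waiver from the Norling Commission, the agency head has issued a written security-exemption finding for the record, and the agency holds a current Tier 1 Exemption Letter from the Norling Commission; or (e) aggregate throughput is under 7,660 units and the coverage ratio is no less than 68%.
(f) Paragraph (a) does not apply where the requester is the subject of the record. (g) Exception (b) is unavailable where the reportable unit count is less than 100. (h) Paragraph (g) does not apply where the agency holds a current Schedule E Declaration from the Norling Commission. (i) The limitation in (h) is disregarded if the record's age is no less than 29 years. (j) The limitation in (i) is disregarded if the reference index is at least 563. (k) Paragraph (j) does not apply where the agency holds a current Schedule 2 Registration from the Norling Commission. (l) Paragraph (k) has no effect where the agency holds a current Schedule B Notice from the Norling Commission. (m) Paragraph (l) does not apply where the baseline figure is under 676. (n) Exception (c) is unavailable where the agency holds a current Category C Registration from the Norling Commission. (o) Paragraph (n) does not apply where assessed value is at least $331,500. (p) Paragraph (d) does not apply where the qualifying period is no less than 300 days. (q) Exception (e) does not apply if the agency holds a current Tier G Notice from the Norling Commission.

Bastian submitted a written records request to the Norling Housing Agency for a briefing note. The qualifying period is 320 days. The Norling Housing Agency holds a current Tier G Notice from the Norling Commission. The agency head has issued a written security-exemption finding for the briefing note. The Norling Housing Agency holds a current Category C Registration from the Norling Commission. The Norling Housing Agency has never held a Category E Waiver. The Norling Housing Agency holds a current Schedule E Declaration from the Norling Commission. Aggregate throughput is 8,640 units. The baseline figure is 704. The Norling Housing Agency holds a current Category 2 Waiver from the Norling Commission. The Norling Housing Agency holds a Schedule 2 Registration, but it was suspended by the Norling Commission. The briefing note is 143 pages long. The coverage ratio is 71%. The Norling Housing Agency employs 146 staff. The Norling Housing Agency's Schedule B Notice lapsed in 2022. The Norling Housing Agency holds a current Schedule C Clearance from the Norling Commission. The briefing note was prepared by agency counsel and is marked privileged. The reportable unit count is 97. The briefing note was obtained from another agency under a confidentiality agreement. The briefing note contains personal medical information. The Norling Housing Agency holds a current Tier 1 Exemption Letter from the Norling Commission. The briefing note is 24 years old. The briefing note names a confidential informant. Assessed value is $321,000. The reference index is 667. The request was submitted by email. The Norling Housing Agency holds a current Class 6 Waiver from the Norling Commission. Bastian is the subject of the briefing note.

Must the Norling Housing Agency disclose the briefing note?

No — exception (b) applies; the Norling Housing Agency is not required to disclose the briefing note.

Exception (a) is satisfied on its face — the briefing note names a confidential informant; a current Schedule C Clearance is held; the briefing note is privileged. However, paragraph (f) must be considered: (f) is engaged — Bastian is the subject of the briefing note. So (a) is unavailable.
All of (b)'s requirements are met (the number of pages in the record is 143, less than the 188 limit; a current Class 6 Waiver is held; a current Category 2 Waiver is held). Under paragraphs (g)–(m): (g) applies (the reportable unit count is 97, less than the 100 limit), but is set aside by (h): (h) operates against (g): a current Schedule E Declaration is held. (i) is not engaged (the record's age is 24 years, short of 29 years), so (h) stands. Exception (b) stands.
Exception (c) is satisfied on its face — the briefing note was obtained under a confidentiality agreement; the briefing note contains personal medical information. However, paragraphs (n)–(o) must be considered: (n) operates against (c): a current Category C Registration is held. (o), which would lift (n), does not operate here — assessed value is $321,000, short of $331,500. (c) is therefore removed.
Exception (d) does not apply: there is no Category E Waiver in force.
Exception (e) requires that aggregate throughput is under 7,660 units; but aggregate throughput is 8,640 units, not under 7,660 units, so (e) is unavailable.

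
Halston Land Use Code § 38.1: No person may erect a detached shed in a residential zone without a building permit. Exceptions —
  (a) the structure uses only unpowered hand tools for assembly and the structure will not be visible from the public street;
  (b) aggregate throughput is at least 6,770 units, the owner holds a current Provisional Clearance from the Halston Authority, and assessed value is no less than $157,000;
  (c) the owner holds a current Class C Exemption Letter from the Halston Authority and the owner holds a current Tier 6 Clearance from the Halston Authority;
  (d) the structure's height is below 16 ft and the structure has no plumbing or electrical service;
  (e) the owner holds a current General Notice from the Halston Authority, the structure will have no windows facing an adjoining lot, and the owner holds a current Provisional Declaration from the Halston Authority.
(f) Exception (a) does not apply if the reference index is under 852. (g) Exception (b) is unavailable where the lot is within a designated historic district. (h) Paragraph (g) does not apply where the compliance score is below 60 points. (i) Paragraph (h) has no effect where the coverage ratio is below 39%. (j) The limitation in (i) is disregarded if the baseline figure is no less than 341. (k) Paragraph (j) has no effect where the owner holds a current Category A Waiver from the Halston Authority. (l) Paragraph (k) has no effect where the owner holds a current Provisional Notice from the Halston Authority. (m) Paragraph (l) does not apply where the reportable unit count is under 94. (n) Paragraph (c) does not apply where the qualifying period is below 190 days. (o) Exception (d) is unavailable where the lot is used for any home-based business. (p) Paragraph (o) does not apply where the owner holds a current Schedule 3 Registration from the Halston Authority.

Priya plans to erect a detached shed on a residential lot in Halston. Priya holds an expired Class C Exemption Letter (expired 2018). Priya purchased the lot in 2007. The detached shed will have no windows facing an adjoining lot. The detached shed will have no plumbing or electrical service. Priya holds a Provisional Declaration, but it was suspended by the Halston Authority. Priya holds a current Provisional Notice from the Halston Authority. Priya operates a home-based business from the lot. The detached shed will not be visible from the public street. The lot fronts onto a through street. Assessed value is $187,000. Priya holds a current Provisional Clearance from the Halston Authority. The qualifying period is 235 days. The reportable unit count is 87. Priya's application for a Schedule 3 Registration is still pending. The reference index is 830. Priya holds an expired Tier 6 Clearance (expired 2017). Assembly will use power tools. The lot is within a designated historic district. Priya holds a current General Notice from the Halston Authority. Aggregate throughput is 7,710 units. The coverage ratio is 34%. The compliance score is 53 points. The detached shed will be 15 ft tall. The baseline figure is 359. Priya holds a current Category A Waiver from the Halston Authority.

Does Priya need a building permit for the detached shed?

Exception (a) requires that the structure uses only unpowered hand tools for assembly; but assembly uses power tools, so (a) is unavailable.
All of (b)'s requirements are met (aggregate throughput is 7,710 units, meeting the 6,770 units threshold; a current Provisional Clearance is held; assessed value is $187,000, meeting the $157,000 threshold). Turning to paragraphs (g)–(m): (g) operates against (b): the lot is in a historic district. (h) would limit (g) — the compliance score is 53 points, below the 60 points limit — but (i) sets (h) aside: (i) operates against (h): the coverage ratio is 34%, below the 39% limit. (j) is triggered (the baseline figure is 359, meeting the 341 threshold), but is itself disapplied by (k): (k) is triggered — a current Category A Waiver is held. (l) would limit (k) — a current Provisional Notice is held — but (m) sets (l) aside: (m) operates — the reportable unit count is 87, under the 94 limit. (b) is therefore removed.
Exception (c) does not apply: there is no Class C Exemption Letter in force.
All of (d)'s requirements are met (the structure's height is 15 ft, below the 16 ft limit; there is no plumbing or electrical service). But applying paragraphs (o)–(p): (o) applies — a home-based business operates on the lot. (p), which would lift (o), does not operate here — the Schedule 3 Registration is not current. So (d) is unavailable.
Exception (e) fails — no current Provisional Declaration is held.
No exception displaces § 38.1.

Yes — Priya must obtain a building permit.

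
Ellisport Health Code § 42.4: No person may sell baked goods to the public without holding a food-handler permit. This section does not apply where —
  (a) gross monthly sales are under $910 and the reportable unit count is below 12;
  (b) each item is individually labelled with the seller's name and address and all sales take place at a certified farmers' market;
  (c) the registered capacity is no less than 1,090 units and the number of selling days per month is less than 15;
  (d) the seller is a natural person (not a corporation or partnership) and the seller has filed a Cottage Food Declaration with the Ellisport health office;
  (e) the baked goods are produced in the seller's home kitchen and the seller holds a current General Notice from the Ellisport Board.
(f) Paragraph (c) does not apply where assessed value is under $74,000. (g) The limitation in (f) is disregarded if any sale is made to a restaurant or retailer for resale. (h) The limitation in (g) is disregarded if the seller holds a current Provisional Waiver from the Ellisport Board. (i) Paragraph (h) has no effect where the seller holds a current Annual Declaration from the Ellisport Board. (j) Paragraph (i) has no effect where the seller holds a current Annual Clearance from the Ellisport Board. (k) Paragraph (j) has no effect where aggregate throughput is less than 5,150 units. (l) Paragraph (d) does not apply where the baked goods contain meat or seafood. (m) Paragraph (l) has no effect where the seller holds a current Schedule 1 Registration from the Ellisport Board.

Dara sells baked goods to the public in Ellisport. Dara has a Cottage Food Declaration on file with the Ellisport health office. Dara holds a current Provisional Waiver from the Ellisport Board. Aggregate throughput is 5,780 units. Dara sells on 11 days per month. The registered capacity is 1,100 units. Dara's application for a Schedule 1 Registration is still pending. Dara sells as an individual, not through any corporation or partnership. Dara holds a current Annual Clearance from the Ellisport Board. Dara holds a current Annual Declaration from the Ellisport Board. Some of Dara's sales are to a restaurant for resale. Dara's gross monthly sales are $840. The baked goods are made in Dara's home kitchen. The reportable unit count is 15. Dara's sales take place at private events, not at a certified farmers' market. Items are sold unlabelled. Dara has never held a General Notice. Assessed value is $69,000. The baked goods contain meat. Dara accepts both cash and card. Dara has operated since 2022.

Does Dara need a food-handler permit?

Yes — Dara must hold a food-handler permit.

Exception (a) requires that the reportable unit count is below 12; but the reportable unit count is 15, not below 12, so (a) is unavailable.
Exception (b) fails — items are sold unlabelled.
Exception (c)'s conditions are all satisfied: the registered capacity is 1,100 units, meeting the 1,090 units threshold; the number of selling days per month is 11, less than the 15 limit. Turning to paragraphs (f)–(k): (f) is triggered — assessed value is $69,000, under the $74,000 limit. (g) would limit (f) — some sales are to a restaurant for resale — but (h) sets (g) aside: (h) operates against (g): a current Provisional Waiver is held. (i) is engaged (a current Annual Declaration is held), but is set aside by (j): (j) applies — a current Annual Clearance is held. (k), which would lift (j), is inapplicable — aggregate throughput is 5,780 units, not less than 5,150 units. So (c) is unavailable.
All of (d)'s requirements are met (the seller is a natural person; a Cottage Food Declaration is on file). However, paragraphs (l)–(m) must be considered: (l) operates against (d): the baked goods contain meat. (m) is not triggered (there is no Schedule 1 Registration in force), so (l) stands. So (d) is unavailable.
Exception (e) fails — there is no General Notice in force.
Every exception is unavailable, so the rule governs.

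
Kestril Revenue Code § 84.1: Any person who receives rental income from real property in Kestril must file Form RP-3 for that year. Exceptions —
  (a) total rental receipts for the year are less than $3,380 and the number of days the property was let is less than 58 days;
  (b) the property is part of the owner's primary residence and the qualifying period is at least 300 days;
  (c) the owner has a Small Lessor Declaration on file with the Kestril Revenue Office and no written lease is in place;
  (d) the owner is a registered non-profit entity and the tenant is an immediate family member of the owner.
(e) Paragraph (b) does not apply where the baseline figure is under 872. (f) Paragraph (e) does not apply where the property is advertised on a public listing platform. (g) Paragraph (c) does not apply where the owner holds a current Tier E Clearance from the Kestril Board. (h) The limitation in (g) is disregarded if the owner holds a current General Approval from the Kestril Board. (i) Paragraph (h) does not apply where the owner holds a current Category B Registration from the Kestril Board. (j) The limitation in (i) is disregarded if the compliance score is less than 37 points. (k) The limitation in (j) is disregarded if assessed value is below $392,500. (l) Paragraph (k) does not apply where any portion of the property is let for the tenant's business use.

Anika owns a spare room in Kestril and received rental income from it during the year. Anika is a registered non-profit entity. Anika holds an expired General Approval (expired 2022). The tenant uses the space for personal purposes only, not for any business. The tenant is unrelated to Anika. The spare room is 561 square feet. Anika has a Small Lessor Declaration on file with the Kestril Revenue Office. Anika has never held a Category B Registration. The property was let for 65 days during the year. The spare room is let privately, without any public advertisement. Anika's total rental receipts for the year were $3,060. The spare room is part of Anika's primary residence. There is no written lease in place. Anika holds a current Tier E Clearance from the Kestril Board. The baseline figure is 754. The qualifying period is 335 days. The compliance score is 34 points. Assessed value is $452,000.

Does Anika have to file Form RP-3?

Exception (a) fails — the number of days the property was let is 65 days, not less than 58 days.
All of (b)'s requirements are met (the spare room is part of the primary residence; the qualifying period is 335 days, meeting the 300 days threshold). But: (e) operates against (b): the baseline figure is 754, under the 872 limit. (f), which would lift (e), does not operate here — the property is let privately without advertisement. Exception (b) does not apply.
Exception (c): a Small Lessor Declaration is on file; there is no written lease — every condition holds. But: (g) is triggered — a current Tier E Clearance is held. (h), which would lift (g), is not triggered — no current General Approval is held. So (c) is unavailable.
Exception (d) does not apply: the tenant is unrelated to the owner.
None of the exceptions is available; § 84.1 applies in full.

Yes — Anika must file Form RP-3.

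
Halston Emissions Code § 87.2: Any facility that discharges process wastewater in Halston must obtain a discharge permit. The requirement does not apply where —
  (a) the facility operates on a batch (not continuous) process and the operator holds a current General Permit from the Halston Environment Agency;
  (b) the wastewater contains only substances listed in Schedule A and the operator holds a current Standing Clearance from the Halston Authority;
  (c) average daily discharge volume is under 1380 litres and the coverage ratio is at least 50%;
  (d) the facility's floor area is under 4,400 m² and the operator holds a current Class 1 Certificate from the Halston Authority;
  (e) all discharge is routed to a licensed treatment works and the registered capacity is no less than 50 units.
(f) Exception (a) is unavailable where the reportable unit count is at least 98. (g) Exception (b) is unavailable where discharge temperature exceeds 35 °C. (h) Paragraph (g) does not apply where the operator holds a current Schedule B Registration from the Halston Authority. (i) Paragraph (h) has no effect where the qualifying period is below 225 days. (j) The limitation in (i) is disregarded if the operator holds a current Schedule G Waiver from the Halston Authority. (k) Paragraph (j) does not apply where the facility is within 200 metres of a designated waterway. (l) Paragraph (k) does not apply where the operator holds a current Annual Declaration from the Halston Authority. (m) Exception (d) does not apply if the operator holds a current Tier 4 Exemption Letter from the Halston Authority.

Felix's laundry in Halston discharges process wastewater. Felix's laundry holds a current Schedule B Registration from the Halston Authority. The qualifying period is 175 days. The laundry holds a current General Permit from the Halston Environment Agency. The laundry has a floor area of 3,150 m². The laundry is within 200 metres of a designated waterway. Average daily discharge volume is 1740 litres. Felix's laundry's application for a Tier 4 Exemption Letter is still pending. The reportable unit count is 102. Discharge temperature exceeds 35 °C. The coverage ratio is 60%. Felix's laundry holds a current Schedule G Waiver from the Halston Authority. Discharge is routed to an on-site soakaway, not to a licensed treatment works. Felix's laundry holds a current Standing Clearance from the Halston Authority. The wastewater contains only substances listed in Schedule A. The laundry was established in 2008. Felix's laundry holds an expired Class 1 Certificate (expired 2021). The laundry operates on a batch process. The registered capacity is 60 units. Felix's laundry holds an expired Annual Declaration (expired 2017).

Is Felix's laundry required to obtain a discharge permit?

Exception (a): the facility operates on a batch process; a current General Permit is held — every condition holds. However, paragraph (f) must be considered: (f) applies — the reportable unit count is 102, meeting the 98 threshold. Exception (a) does not apply.
All of (b)'s requirements are met (the wastewater is Schedule-A-only; a current Standing Clearance is held). But: (g) applies — discharge temperature exceeds 35 °C. (h) would limit (g) — a current Schedule B Registration is held — but (i) sets (h) aside: (i) operates — the qualifying period is 175 days, below the 225 days limit. (j) would limit (i) — a current Schedule G Waiver is held — but (k) sets (j) aside: (k) operates — the laundry is within 200 m of a designated waterway. (l) does not operate here (the Annual Declaration is not current), so (k) stands. (b) is therefore removed.
Exception (c) does not apply: average daily discharge volume is 1740 litres, not under 1380 litres.
Exception (d) requires that the operator holds a current Class 1 Certificate from the Halston Authority; but no current Class 1 Certificate is held, so (d) is unavailable.
Exception (e) fails — discharge is not routed to a licensed treatment works.
No exception is made out. Felix's laundry falls within the general rule.

Yes — Felix's laundry must obtain a discharge permit.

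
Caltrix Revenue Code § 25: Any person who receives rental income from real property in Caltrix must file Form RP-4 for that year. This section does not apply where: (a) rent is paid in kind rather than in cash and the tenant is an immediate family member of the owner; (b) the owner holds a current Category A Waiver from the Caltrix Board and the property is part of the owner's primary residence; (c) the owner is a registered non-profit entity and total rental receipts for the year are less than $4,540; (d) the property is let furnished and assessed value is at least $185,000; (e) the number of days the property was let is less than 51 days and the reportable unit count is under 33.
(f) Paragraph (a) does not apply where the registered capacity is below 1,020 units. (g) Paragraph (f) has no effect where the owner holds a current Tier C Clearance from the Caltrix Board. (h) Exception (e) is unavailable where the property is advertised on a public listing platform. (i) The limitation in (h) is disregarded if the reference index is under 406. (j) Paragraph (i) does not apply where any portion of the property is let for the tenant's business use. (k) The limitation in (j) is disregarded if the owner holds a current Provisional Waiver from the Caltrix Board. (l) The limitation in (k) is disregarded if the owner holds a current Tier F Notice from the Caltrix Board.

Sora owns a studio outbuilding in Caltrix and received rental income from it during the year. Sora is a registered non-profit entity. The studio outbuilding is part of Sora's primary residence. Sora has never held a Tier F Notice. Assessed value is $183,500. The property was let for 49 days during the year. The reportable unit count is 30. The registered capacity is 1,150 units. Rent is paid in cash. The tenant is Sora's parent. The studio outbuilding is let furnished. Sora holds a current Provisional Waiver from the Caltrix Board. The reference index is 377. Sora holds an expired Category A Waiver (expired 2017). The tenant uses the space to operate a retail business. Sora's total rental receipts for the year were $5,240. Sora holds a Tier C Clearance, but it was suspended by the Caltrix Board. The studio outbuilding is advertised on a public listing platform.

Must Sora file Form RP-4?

No — exception (e) applies; Sora is not required to file Form RP-4.

Exception (a) fails — rent is paid in cash.
Exception (b) does not apply: no current Category A Waiver is held.
Exception (c) requires that total rental receipts for the year are less than $4,540; but total rental receipts for the year are $5,240, not less than $4,540, so (c) is unavailable.
Exception (d) fails — assessed value is $183,500, short of $185,000.
Exception (e) is satisfied on its face — the number of days the property was let is 49 days, less than the 51 days limit; the reportable unit count is 30, under the 33 limit. As to paragraphs (h)–(l): (h) applies (the property is publicly advertised), but is displaced by (i): (i) operates against (h): the reference index is 377, under the 406 limit. (j) would limit (i) — the space is let for business use — but (k) sets (j) aside: (k) operates — a current Provisional Waiver is held. (l), which would lift (k), is not engaged — no current Tier F Notice is held. So (e) applies.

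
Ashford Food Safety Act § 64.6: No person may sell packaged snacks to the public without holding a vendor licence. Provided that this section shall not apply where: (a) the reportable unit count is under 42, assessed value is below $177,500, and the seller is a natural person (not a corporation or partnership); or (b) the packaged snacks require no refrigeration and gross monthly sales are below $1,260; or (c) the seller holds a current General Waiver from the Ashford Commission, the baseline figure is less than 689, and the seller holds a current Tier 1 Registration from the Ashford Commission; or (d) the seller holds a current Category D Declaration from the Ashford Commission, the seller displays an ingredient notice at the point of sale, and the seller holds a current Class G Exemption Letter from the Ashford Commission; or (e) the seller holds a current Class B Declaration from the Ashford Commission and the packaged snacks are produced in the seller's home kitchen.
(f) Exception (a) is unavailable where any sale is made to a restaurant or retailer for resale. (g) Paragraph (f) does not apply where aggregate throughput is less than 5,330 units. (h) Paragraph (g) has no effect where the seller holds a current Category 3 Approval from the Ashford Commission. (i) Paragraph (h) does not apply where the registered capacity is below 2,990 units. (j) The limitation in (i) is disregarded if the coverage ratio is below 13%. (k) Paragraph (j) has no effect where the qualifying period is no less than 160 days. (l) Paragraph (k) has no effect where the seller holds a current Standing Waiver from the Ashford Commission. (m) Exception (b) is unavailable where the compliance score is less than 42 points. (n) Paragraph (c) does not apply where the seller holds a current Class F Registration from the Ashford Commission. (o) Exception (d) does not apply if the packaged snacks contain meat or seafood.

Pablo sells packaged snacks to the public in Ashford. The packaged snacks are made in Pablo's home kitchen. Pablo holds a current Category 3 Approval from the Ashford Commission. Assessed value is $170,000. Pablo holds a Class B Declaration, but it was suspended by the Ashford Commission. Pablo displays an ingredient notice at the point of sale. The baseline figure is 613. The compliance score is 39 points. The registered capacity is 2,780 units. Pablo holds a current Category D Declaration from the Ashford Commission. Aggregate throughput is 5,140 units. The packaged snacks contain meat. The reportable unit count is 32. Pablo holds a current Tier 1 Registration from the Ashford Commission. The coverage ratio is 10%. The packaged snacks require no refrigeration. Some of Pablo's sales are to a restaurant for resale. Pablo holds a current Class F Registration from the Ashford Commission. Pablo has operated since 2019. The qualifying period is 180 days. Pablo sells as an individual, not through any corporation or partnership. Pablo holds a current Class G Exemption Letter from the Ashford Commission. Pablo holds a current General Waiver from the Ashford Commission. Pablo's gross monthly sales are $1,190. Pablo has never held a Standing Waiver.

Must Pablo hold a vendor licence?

No — exception (a) applies; Pablo is not required to hold a vendor licence.

All of (a)'s requirements are met (the reportable unit count is 32, under the 42 limit; assessed value is $170,000, below the $177,500 limit; the seller is a natural person). Applying paragraphs (f)–(l): (f) applies (some sales are to a restaurant for resale), but is displaced by (g): (g) is engaged — aggregate throughput is 5,140 units, less than the 5,330 units limit. (h) is engaged (a current Category 3 Approval is held), but is itself disapplied by (i): (i) operates against (h): the registered capacity is 2,780 units, below the 2,990 units limit. (j) is triggered (the coverage ratio is 10%, below the 13% limit), but is overridden by (k): (k) operates against (j): the qualifying period is 180 days, meeting the 160 days threshold. (l), which would lift (k), is not triggered — the Standing Waiver is not current. So (a) applies.
All of (b)'s requirements are met (the packaged snacks are shelf-stable; gross monthly sales are $1,190, below the $1,260 limit). Turning to paragraph (m): (m) is engaged — the compliance score is 39 points, less than the 42 points limit. (b) is therefore removed.
Exception (c) is satisfied on its face — a current General Waiver is held; the baseline figure is 613, less than the 689 limit; a current Tier 1 Registration is held. But applying paragraph (n): (n) is engaged — a current Class F Registration is held. Exception (c) does not apply.
All of (d)'s requirements are met (a current Category D Declaration is held; an ingredient notice is displayed; a current Class G Exemption Letter is held). Turning to paragraph (o): (o) is engaged — the packaged snacks contain meat. Exception (d) does not apply.
Exception (e) fails — no current Class B Declaration is held.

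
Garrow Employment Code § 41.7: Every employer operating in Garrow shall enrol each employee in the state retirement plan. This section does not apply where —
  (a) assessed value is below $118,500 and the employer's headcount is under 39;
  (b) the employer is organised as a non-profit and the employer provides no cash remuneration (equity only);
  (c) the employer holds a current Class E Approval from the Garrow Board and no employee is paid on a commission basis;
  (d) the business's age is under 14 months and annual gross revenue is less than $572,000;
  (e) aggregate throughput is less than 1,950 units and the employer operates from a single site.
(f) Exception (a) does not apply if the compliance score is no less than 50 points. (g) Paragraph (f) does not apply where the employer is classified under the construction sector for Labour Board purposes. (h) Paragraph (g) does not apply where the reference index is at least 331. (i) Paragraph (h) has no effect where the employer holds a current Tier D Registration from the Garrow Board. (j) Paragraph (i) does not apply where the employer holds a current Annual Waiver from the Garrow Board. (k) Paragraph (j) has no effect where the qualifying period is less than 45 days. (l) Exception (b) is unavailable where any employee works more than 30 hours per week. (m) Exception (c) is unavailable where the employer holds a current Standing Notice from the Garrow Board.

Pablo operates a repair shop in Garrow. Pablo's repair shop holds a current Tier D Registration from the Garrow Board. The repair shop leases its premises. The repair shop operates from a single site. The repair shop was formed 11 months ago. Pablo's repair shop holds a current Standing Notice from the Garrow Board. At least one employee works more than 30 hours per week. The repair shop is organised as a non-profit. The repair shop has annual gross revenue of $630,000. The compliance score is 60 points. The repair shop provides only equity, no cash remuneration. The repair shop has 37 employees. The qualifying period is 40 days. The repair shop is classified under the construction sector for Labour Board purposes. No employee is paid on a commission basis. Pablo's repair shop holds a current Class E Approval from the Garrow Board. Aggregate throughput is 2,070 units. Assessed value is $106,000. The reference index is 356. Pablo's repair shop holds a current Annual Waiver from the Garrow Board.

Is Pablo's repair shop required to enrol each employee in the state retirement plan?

Exception (a)'s conditions are all satisfied: assessed value is $106,000, below the $118,500 limit; the employer's headcount is 37, under the 39 limit. Applying paragraphs (f)–(k): (f) operates (the compliance score is 60 points, meeting the 50 points threshold), but is set aside by (g): (g) operates — the repair shop is classified under the construction sector. (h) would limit (g) — the reference index is 356, meeting the 331 threshold — but (i) sets (h) aside: (i) operates against (h): a current Tier D Registration is held. (j) would limit (i) — a current Annual Waiver is held — but (k) sets (j) aside: (k) operates — the qualifying period is 40 days, less than the 45 days limit. Exception (a) stands.
All of (b)'s requirements are met (the employer is a non-profit; remuneration is equity-only). But: (l) operates against (b): at least one employee exceeds 30 hours/week. Exception (b) does not apply.
Exception (c)'s conditions are all satisfied: a current Class E Approval is held; no employee is paid on commission. But: (m) operates against (c): a current Standing Notice is held. So (c) is unavailable.
Exception (d) does not apply: annual gross revenue is $630,000, not less than $572,000.
Exception (e) does not apply: aggregate throughput is 2,070 units, not less than 1,950 units.

No — exception (a) applies; Pablo's repair shop is not required to enrol each employee in the state retirement plan.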